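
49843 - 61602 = -11759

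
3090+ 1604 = 4694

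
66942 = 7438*9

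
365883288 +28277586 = 394160874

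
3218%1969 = 1249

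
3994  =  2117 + 1877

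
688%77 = 72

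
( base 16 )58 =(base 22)40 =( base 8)130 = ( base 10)88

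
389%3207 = 389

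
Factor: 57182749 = 13^1  *  467^1 * 9419^1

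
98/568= 49/284 = 0.17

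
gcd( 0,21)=21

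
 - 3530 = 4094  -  7624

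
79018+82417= 161435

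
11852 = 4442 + 7410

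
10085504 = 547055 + 9538449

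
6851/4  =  1712 + 3/4 = 1712.75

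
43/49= 43/49 = 0.88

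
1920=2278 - 358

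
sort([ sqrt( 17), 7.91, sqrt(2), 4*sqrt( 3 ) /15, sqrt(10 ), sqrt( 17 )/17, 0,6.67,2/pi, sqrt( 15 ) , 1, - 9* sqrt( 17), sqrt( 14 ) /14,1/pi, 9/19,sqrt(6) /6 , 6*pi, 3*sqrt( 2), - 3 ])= [-9* sqrt (17 ), - 3,0, sqrt( 17)/17, sqrt (14 ) /14,1/pi, sqrt( 6) /6, 4*sqrt(3)/15, 9/19,2/pi, 1, sqrt( 2 ), sqrt (10 ), sqrt(15) , sqrt(17), 3*sqrt( 2 ), 6.67,  7.91, 6*pi]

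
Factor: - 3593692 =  - 2^2*898423^1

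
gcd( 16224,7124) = 52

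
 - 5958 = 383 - 6341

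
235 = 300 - 65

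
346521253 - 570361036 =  - 223839783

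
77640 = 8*9705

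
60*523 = 31380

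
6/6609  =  2/2203  =  0.00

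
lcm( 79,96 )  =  7584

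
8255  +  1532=9787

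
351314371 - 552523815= - 201209444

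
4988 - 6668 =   -  1680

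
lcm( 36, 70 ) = 1260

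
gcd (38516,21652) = 4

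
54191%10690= 741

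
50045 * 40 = 2001800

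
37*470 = 17390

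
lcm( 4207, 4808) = 33656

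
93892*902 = 84690584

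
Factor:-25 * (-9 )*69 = 3^3*5^2*23^1= 15525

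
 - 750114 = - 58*12933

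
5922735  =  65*91119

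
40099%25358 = 14741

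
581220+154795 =736015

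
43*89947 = 3867721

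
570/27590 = 57/2759 = 0.02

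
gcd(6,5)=1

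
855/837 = 95/93= 1.02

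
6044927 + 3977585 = 10022512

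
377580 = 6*62930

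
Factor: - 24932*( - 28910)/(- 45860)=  - 2^1 * 7^2*23^1*59^1 * 271^1*2293^( - 1 ) = - 36039206/2293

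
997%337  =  323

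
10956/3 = 3652 = 3652.00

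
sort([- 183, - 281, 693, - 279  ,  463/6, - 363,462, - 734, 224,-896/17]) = [ - 734, - 363 , - 281, - 279 , - 183, - 896/17,463/6,224,462,693] 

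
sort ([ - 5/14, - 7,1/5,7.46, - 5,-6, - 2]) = [ - 7,- 6, - 5,-2,- 5/14,1/5, 7.46 ]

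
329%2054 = 329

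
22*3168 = 69696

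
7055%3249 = 557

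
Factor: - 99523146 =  - 2^1 * 3^1*1381^1 * 12011^1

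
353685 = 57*6205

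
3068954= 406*7559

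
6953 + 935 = 7888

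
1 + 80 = 81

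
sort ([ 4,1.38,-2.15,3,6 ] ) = [-2.15,1.38,3, 4, 6]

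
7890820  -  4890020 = 3000800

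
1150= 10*115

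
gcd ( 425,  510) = 85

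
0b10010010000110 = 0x2486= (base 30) ABK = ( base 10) 9350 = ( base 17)1f60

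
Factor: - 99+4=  - 95 = - 5^1*19^1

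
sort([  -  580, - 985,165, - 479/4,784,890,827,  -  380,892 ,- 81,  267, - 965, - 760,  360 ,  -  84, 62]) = [ - 985, - 965, - 760 , - 580, - 380, - 479/4, - 84,  -  81,62, 165, 267, 360,784,827, 890,892 ]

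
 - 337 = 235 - 572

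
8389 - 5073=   3316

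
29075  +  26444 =55519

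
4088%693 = 623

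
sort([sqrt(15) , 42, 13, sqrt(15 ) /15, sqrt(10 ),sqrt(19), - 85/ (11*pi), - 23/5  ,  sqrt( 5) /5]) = [ - 23/5, - 85/(11*pi)  ,  sqrt ( 15) /15, sqrt( 5)/5,sqrt( 10),sqrt( 15),sqrt ( 19),  13, 42]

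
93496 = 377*248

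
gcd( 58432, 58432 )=58432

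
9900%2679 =1863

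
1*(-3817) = -3817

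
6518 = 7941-1423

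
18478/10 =9239/5 = 1847.80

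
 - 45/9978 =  - 1 + 3311/3326 = -0.00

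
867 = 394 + 473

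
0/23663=0 = 0.00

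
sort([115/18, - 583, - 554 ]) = [ - 583, - 554, 115/18]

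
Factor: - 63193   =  - 13^1*4861^1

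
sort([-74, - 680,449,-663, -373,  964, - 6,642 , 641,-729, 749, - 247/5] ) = [ - 729 , -680,-663, - 373,- 74, - 247/5, - 6, 449,641,642,749,964 ]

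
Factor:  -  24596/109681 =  - 172/767 = - 2^2 * 13^( - 1 ) *43^1*59^( - 1)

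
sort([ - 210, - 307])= [  -  307, - 210]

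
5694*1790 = 10192260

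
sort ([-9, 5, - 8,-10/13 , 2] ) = [-9, - 8, - 10/13, 2, 5]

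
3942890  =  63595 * 62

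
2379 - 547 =1832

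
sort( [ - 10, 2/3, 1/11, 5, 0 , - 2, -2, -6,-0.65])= [ - 10, - 6, - 2, - 2, - 0.65 , 0,1/11,2/3, 5 ] 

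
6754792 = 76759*88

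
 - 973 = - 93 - 880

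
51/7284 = 17/2428=0.01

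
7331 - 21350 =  - 14019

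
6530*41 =267730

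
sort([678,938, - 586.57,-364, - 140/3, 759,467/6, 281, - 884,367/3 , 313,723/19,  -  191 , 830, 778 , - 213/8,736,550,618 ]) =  [ - 884,  -  586.57, - 364,-191, - 140/3, - 213/8,723/19,467/6,367/3,281,313,550 , 618,678,736,759,778, 830,938 ] 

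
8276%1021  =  108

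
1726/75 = 1726/75=23.01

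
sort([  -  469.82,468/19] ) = [ - 469.82, 468/19] 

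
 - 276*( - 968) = 267168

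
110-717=  -  607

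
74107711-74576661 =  - 468950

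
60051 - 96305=-36254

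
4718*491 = 2316538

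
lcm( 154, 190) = 14630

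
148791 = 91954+56837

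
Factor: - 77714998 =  - 2^1*179^1*217081^1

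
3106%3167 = 3106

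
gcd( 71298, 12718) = 2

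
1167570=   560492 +607078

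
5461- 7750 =-2289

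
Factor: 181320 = 2^3* 3^1*5^1*1511^1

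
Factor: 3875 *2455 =5^4*31^1*491^1 = 9513125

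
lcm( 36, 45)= 180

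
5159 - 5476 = - 317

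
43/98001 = 43/98001 = 0.00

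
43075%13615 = 2230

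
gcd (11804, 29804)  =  4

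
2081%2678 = 2081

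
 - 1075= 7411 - 8486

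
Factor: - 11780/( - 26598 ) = 190/429 =2^1*3^( - 1 )*5^1*11^( - 1)*13^(-1)*19^1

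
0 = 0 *15923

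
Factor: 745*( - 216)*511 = - 82230120 = - 2^3*3^3*5^1 * 7^1*73^1 * 149^1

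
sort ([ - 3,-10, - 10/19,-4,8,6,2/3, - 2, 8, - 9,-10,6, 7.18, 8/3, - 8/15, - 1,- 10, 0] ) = [ - 10 , - 10,-10, - 9, - 4 , -3, - 2, - 1,  -  8/15, - 10/19,0,  2/3,8/3,6,  6, 7.18,8, 8 ]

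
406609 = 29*14021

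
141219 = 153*923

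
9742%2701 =1639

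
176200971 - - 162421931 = 338622902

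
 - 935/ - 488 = 935/488 = 1.92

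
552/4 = 138 = 138.00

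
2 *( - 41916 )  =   - 83832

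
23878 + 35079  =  58957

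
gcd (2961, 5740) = 7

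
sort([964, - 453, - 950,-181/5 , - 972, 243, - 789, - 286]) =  [ - 972 , - 950, - 789 ,  -  453 , - 286, - 181/5  ,  243,964 ] 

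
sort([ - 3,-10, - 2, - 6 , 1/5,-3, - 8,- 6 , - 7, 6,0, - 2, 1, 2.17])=[ - 10, - 8, - 7,-6, - 6,-3, - 3, - 2, - 2, 0, 1/5, 1, 2.17,  6 ]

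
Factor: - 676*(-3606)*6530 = 15917893680  =  2^4*3^1  *  5^1*13^2*601^1*653^1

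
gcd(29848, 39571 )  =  7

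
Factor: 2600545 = 5^1*37^1*14057^1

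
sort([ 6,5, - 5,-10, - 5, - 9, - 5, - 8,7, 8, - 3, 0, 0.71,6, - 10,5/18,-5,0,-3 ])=[ - 10, - 10,-9, - 8, - 5, - 5, - 5, - 5,-3,- 3 , 0, 0, 5/18,0.71, 5,6,6,7,  8]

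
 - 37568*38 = - 1427584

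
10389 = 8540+1849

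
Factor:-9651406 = -2^1 * 53^1 * 83^1*1097^1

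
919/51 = 919/51 =18.02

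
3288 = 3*1096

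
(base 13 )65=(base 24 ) 3B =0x53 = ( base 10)83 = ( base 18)4B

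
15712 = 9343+6369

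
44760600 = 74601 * 600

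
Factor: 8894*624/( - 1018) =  - 2774928/509 = - 2^4*3^1*13^1 *509^ ( - 1 )*4447^1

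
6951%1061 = 585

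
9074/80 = 113 + 17/40= 113.42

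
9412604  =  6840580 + 2572024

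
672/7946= 336/3973 = 0.08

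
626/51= 626/51 = 12.27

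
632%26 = 8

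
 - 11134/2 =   -  5567  =  -5567.00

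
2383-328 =2055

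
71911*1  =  71911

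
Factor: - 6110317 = -31^1*53^1*3719^1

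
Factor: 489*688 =336432= 2^4*3^1*43^1*163^1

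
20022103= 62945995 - 42923892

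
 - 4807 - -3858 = -949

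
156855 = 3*52285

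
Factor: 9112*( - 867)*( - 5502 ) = 2^4 * 3^2*7^1*17^3*67^1*131^1 = 43466372208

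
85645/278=85645/278 = 308.08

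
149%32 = 21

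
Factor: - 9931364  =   - 2^2*2482841^1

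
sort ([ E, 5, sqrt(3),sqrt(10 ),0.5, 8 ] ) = [ 0.5, sqrt(3),E,  sqrt (10 ), 5,8 ] 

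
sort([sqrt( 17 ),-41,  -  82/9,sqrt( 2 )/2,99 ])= [-41, - 82/9, sqrt(2)/2,sqrt( 17 ),99]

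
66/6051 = 22/2017 = 0.01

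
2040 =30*68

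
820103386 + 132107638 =952211024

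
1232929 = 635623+597306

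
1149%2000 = 1149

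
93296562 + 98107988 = 191404550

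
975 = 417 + 558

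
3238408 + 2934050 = 6172458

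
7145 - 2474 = 4671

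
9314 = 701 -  - 8613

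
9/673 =9/673 = 0.01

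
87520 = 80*1094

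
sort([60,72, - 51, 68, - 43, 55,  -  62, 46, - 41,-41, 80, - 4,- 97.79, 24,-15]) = [ - 97.79, - 62, - 51, - 43,  -  41, - 41, - 15,  -  4,24,46, 55, 60, 68, 72, 80]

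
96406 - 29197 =67209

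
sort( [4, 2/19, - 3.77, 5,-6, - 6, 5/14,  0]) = [ - 6 , - 6  ,  -  3.77,0,2/19 , 5/14, 4,  5 ] 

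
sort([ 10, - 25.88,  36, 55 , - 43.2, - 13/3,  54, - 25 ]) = [ - 43.2, - 25.88, - 25, - 13/3,10,36,54, 55]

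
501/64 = 7+ 53/64 = 7.83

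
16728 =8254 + 8474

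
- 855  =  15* (  -  57) 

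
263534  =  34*7751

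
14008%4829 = 4350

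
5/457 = 5/457= 0.01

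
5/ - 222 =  - 1 + 217/222  =  - 0.02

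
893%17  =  9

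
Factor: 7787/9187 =13^1*599^1*9187^( - 1)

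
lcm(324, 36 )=324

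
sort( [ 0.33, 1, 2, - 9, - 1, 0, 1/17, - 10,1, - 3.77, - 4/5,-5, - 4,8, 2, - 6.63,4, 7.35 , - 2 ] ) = [ - 10, - 9, - 6.63, - 5, - 4,- 3.77, - 2, - 1, - 4/5,0, 1/17, 0.33,  1, 1,2,2,4, 7.35,  8]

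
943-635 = 308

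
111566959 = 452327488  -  340760529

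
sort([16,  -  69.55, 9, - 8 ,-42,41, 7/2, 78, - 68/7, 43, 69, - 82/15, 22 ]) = [ - 69.55, - 42,- 68/7,-8, - 82/15 , 7/2, 9, 16,22, 41,43,69, 78 ] 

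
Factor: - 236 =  - 2^2*59^1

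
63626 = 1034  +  62592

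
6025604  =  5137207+888397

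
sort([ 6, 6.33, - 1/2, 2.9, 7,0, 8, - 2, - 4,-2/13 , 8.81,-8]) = [ - 8, - 4 , - 2, - 1/2, - 2/13, 0, 2.9, 6, 6.33,7, 8, 8.81 ] 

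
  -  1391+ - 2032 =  - 3423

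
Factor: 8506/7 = 2^1 * 7^( - 1)*4253^1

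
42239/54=42239/54 = 782.20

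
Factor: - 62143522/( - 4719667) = 2^1*7^1*4438823^1*4719667^( - 1)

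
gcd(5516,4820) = 4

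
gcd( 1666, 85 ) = 17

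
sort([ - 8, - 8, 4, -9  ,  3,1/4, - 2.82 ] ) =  [ - 9, - 8,  -  8, - 2.82,1/4,3,4] 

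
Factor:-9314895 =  - 3^1*5^1*17^1*36529^1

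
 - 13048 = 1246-14294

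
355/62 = 5 + 45/62 = 5.73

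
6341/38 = 6341/38 = 166.87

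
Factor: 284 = 2^2*71^1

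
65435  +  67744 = 133179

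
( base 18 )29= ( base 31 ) 1e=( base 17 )2B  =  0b101101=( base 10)45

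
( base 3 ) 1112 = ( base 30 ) 1b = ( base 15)2B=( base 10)41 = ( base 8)51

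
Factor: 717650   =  2^1*5^2*31^1*463^1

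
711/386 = 1 + 325/386 = 1.84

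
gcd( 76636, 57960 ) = 644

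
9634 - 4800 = 4834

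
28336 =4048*7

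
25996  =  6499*4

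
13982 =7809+6173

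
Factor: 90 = 2^1*3^2*5^1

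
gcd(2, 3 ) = 1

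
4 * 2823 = 11292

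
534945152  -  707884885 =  -172939733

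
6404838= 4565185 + 1839653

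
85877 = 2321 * 37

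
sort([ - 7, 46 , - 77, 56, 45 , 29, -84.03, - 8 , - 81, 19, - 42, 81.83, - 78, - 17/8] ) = [-84.03 , - 81, - 78, - 77, - 42 ,-8, - 7, - 17/8, 19,29,45 , 46 , 56 , 81.83 ]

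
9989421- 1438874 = 8550547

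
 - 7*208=  -  1456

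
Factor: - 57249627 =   -  3^1*227^1*84067^1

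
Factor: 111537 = 3^8*17^1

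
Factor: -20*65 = - 2^2*5^2*13^1 = - 1300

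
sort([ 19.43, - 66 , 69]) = [- 66,  19.43, 69 ] 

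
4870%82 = 32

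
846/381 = 282/127 = 2.22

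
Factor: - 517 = -11^1*47^1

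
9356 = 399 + 8957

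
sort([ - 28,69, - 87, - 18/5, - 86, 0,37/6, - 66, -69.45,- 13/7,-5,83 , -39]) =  [ - 87, - 86, - 69.45 ,- 66 ,-39, - 28, - 5, - 18/5, - 13/7,0,37/6,69,83] 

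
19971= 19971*1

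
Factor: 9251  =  11^1*29^2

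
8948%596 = 8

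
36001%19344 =16657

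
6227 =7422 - 1195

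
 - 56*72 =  -4032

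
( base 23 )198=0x2E8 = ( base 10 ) 744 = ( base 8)1350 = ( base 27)10F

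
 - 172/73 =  - 172/73 = -2.36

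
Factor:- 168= - 2^3*3^1* 7^1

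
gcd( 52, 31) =1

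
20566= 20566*1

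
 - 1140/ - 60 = 19 + 0/1 = 19.00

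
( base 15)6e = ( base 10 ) 104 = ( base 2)1101000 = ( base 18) 5E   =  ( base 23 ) 4C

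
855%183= 123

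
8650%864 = 10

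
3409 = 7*487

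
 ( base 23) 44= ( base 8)140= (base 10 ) 96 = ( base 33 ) 2U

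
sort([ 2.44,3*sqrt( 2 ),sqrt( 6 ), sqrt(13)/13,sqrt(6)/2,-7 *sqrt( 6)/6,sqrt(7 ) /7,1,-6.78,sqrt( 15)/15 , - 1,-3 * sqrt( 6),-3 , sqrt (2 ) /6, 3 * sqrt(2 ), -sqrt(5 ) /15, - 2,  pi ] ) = [ - 3*sqrt( 6),-6.78, - 3,  -  7*sqrt( 6 ) /6 ,-2,-1,-sqrt( 5)/15,sqrt(2 ) /6,sqrt( 15)/15, sqrt( 13)/13,sqrt( 7 )/7,1, sqrt( 6 )/2, 2.44, sqrt(6 ),pi, 3*sqrt( 2 ),3*sqrt( 2 )] 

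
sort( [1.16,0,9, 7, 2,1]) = [ 0,1,1.16,2,7,9]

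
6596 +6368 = 12964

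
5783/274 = 21 + 29/274=21.11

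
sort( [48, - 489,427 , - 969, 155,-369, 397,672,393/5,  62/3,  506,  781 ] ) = [ - 969, - 489, - 369,62/3, 48, 393/5,155, 397, 427, 506,672, 781 ] 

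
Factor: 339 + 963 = 1302 =2^1*3^1*7^1* 31^1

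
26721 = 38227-11506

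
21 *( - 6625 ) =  - 139125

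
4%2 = 0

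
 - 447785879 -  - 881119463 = 433333584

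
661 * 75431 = 49859891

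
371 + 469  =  840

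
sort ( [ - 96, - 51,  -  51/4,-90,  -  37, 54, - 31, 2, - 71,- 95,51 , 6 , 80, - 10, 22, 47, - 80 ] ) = [ - 96,-95, -90, - 80,- 71, - 51,- 37, - 31,-51/4,-10, 2,6,22,47, 51,  54,80]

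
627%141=63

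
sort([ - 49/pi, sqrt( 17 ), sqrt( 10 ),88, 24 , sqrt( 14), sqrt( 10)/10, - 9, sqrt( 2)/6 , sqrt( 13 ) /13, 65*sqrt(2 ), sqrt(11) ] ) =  [  -  49/pi,  -  9, sqrt(2)/6, sqrt( 13 ) /13, sqrt( 10 ) /10,sqrt(10), sqrt( 11), sqrt( 14 ), sqrt( 17 ),24,  88, 65* sqrt( 2)] 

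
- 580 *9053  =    -  5250740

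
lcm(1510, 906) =4530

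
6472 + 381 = 6853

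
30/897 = 10/299= 0.03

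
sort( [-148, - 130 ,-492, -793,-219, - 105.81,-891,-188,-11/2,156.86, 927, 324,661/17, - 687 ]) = [  -  891,-793,-687, - 492,-219, - 188, - 148,-130, - 105.81,  -  11/2, 661/17, 156.86,324,927] 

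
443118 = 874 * 507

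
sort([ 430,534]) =[ 430,534]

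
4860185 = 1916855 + 2943330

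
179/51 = 179/51 = 3.51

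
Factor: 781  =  11^1*71^1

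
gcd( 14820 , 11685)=285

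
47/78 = 47/78 = 0.60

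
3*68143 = 204429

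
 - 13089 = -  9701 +  -  3388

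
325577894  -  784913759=  -  459335865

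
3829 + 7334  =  11163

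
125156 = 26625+98531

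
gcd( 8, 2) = 2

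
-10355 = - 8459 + -1896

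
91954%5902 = 3424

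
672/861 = 32/41  =  0.78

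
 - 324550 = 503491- 828041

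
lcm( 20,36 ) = 180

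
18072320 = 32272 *560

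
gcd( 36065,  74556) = 1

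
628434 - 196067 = 432367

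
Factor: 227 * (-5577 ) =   -  1265979 =- 3^1*11^1*13^2*227^1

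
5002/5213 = 5002/5213 = 0.96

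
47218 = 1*47218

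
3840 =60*64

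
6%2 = 0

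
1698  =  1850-152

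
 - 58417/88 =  - 58417/88=- 663.83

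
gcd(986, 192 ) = 2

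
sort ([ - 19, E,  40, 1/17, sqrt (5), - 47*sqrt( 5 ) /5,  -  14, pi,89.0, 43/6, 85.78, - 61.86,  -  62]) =[- 62, - 61.86 , - 47 * sqrt(5)/5,  -  19,  -  14,1/17,  sqrt(5), E,pi,  43/6, 40,85.78, 89.0]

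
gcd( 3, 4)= 1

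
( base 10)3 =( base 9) 3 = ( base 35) 3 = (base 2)11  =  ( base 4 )3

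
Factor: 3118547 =23^1*135589^1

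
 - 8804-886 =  - 9690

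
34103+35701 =69804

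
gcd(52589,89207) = 1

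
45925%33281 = 12644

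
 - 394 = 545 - 939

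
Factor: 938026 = 2^1*17^1*47^1 * 587^1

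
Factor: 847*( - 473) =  - 7^1*11^3*43^1 =-  400631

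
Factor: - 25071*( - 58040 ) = 2^3*3^1*5^1*61^1*137^1*1451^1 = 1455120840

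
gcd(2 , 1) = 1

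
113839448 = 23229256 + 90610192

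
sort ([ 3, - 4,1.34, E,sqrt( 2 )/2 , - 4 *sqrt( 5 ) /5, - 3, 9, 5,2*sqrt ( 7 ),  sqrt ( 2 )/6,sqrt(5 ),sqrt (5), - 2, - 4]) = [ - 4,-4, - 3, - 2, - 4* sqrt(5) /5,sqrt( 2 ) /6,sqrt( 2 ) /2,1.34,sqrt(5),sqrt(5 ), E,3,5,2*sqrt(7 ),9]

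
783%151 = 28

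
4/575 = 4/575=0.01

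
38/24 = 19/12 =1.58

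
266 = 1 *266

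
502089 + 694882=1196971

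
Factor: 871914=2^1 * 3^1*29^1*5011^1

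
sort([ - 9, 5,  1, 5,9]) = [ - 9,1, 5, 5 , 9 ] 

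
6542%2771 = 1000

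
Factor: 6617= 13^1*509^1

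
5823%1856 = 255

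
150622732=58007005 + 92615727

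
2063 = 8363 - 6300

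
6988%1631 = 464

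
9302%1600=1302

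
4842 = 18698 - 13856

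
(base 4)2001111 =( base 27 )b9f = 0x2055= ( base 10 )8277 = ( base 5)231102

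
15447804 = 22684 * 681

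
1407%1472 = 1407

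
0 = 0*91824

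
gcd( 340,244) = 4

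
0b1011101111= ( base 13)45A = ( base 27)10M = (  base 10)751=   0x2ef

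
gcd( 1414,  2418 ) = 2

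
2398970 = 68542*35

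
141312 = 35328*4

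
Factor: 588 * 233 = 2^2*3^1*7^2*233^1 = 137004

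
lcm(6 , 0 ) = 0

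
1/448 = 1/448 = 0.00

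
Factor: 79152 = 2^4 * 3^1 *17^1*97^1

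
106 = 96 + 10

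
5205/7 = 5205/7=   743.57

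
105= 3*35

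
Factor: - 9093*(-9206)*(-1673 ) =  - 140047094334 = - 2^1 *3^1*7^2*239^1 * 433^1*4603^1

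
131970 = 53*2490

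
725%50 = 25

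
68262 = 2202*31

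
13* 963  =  12519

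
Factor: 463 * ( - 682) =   -  315766 = - 2^1*11^1  *31^1*463^1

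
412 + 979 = 1391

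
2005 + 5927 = 7932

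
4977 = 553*9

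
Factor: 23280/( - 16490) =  - 24/17 = - 2^3*3^1 * 17^( - 1)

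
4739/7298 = 4739/7298 = 0.65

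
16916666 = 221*76546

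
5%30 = 5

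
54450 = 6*9075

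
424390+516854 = 941244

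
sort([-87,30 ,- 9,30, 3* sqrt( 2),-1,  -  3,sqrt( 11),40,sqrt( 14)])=[  -  87,  -  9, - 3,  -  1,sqrt( 11 ),  sqrt(14),3*sqrt( 2 ),30, 30, 40]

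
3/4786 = 3/4786 = 0.00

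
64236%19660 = 5256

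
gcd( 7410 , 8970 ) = 390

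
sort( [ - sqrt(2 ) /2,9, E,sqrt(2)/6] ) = [ - sqrt( 2 ) /2,sqrt ( 2)/6, E,  9]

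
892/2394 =446/1197  =  0.37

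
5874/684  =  8 + 67/114= 8.59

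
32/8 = 4 =4.00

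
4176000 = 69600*60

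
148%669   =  148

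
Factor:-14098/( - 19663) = 2^1*  19^1*53^( - 1)=   38/53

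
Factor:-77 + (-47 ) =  - 124 = -2^2*31^1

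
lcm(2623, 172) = 10492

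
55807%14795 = 11422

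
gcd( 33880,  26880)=280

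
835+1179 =2014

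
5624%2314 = 996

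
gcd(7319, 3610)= 1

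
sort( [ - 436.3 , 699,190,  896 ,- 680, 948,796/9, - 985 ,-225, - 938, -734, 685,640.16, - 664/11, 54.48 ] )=[ - 985, - 938,-734,  -  680, - 436.3, - 225, - 664/11,54.48,796/9,190, 640.16, 685,699, 896, 948]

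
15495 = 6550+8945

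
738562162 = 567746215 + 170815947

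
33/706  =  33/706 = 0.05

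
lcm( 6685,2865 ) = 20055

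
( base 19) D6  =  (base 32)7t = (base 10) 253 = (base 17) ef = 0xfd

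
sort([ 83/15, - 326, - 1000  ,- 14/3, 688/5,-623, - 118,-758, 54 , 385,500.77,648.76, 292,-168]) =[-1000,-758, - 623, - 326,-168 , - 118, - 14/3 , 83/15, 54, 688/5, 292, 385,500.77,  648.76]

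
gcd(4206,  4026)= 6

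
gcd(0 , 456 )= 456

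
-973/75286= -1 + 74313/75286=- 0.01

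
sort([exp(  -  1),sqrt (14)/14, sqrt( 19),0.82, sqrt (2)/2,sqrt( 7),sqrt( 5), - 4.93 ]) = [ - 4.93, sqrt ( 14 )/14,exp(-1), sqrt( 2) /2, 0.82,sqrt(5 ) , sqrt(7 ),sqrt( 19 )] 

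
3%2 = 1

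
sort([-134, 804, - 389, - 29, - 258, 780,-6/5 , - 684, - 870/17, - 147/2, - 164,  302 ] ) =[ - 684, - 389, - 258, - 164, - 134, - 147/2 , - 870/17,-29, - 6/5,302,780, 804]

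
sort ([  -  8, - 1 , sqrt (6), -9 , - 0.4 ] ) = [ - 9,- 8, - 1, - 0.4, sqrt(6)]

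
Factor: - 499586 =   -  2^1 *19^1*13147^1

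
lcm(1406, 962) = 18278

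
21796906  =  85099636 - 63302730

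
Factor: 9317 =7^1*11^3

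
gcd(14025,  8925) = 1275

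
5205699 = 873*5963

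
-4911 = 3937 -8848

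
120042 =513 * 234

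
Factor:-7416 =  -2^3 * 3^2*103^1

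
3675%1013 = 636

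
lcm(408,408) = 408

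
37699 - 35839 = 1860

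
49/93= 49/93 = 0.53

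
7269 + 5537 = 12806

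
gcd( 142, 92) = 2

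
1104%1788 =1104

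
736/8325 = 736/8325 = 0.09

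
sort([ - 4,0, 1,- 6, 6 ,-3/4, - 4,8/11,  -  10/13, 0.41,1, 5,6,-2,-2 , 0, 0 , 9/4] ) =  [  -  6,  -  4,  -  4, - 2, - 2,-10/13,-3/4,0 , 0, 0, 0.41, 8/11, 1, 1, 9/4,5, 6,6 ]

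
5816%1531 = 1223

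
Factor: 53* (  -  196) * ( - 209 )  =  2^2*7^2*11^1*19^1 * 53^1=2171092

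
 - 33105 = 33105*( - 1)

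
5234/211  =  24+170/211 = 24.81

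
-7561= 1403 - 8964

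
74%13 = 9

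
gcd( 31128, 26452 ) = 4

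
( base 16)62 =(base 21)4E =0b1100010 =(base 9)118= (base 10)98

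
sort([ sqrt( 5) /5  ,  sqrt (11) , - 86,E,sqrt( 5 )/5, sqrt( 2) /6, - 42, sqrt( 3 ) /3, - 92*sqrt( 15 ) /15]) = [ - 86,  -  42, - 92*sqrt( 15)/15,sqrt (2 )/6,sqrt( 5)/5,sqrt(5)/5,sqrt (3)/3,E,sqrt( 11) ]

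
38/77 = 38/77= 0.49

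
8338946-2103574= 6235372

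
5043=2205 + 2838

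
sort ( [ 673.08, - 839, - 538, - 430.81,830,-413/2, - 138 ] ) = [ - 839, - 538, - 430.81, - 413/2, - 138 , 673.08,830 ] 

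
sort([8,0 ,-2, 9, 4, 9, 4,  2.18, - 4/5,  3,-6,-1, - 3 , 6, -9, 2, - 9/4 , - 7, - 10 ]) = [-10, -9, - 7,  -  6, - 3,  -  9/4 , -2,-1, - 4/5,0, 2 , 2.18, 3, 4, 4, 6,8,9, 9] 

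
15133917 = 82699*183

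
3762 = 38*99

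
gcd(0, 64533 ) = 64533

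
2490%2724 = 2490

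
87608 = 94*932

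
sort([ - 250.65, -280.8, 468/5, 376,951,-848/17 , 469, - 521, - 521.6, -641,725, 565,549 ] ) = [ - 641, - 521.6, - 521, - 280.8, - 250.65, - 848/17 , 468/5, 376, 469, 549 , 565 , 725, 951 ] 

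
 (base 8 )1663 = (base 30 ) 11h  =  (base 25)1CM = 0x3B3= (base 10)947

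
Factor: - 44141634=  - 2^1*3^2*2452313^1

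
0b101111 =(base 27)1K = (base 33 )1E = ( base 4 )233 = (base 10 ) 47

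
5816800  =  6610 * 880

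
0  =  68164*0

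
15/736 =15/736 = 0.02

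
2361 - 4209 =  -1848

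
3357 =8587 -5230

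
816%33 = 24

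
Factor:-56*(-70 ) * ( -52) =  - 2^6*5^1*7^2*13^1=- 203840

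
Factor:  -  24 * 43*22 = -2^4 * 3^1*11^1*43^1 = - 22704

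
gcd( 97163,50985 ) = 11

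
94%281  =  94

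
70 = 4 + 66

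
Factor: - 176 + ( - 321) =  - 497= - 7^1*71^1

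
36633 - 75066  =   - 38433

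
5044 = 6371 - 1327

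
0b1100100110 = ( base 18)28E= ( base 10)806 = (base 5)11211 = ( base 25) 176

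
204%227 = 204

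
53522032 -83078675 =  - 29556643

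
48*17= 816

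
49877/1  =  49877=49877.00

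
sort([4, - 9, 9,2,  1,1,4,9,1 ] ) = [-9,1, 1, 1, 2,4,4,9,  9]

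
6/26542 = 3/13271 = 0.00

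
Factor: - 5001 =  - 3^1*1667^1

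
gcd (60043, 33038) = 1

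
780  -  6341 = - 5561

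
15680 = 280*56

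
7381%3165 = 1051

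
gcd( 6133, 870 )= 1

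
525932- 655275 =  - 129343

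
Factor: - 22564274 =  - 2^1 *2659^1 * 4243^1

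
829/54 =15 + 19/54=15.35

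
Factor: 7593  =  3^1*2531^1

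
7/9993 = 7/9993 = 0.00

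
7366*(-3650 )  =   - 26885900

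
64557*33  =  2130381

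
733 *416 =304928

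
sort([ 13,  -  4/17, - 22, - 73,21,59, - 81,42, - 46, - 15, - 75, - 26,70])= [-81,- 75,  -  73, - 46, - 26,  -  22, - 15, - 4/17 , 13,21,42 , 59, 70] 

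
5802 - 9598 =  - 3796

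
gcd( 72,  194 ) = 2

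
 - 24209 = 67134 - 91343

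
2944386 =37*79578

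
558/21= 26+4/7 =26.57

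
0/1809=0  =  0.00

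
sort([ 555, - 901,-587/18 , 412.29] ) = [-901,-587/18, 412.29, 555]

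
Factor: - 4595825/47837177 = -5^2*13^1*79^1*179^1*4967^( - 1) *9631^( - 1)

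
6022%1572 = 1306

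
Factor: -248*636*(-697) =109936416 = 2^5*3^1*17^1*31^1*41^1*53^1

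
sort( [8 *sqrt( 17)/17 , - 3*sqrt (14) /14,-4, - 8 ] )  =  [ - 8,-4,-3*sqrt (14)/14, 8*sqrt( 17 ) /17] 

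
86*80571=6929106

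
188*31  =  5828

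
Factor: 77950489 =199^1*391711^1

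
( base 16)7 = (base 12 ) 7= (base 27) 7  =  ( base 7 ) 10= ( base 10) 7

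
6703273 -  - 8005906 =14709179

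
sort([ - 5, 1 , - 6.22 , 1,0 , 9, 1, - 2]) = [ - 6.22,-5,  -  2, 0,1 , 1 , 1,  9] 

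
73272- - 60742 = 134014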